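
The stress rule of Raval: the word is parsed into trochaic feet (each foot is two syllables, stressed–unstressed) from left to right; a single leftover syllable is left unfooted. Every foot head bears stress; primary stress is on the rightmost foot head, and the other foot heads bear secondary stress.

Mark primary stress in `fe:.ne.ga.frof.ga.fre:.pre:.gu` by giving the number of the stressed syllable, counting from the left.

7

Parse left to right into trochaic (ˈσσ) feet: (ˈfe:.ne) (ˈga.frof) (ˈga.fre:) (ˈpre:.gu).
Foot heads (stressed positions): 1, 3, 5, 7.
End Rule Rightmost: primary stress on the rightmost head = syllable 7.
Primary stress: syllable 7 → fe:.ne.ga.frof.ga.fre:.ˈpre:.gu.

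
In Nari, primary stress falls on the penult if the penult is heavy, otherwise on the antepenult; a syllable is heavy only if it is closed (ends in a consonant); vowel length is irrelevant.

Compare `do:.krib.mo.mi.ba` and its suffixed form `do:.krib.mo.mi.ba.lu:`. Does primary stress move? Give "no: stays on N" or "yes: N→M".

yes: 3→4

Base `do:.krib.mo.mi.ba` (5 syllables):
  Weights: 3 mo L, 4 mi L, 5 ba L.
  The penult (syllable 4, mi) is light, so stress falls on the antepenult (syllable 3, mo).
  → primary stress on syllable 3.
Suffixed `do:.krib.mo.mi.ba.lu:` (6 syllables):
  Weights: 4 mi L, 5 ba L, 6 lu: L.
  The penult (syllable 5, ba) is light, so stress falls on the antepenult (syllable 4, mi).
  → primary stress on syllable 4.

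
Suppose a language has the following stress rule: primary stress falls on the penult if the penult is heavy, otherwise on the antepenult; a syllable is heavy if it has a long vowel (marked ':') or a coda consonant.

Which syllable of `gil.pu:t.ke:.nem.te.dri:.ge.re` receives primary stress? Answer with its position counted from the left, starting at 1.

6

Weights: 6 dri: H, 7 ge L, 8 re L.
The penult (syllable 7, ge) is light, so stress falls on the antepenult (syllable 6, dri:).
Primary stress: syllable 6 → gil.pu:t.ke:.nem.te.ˈdri:.ge.re.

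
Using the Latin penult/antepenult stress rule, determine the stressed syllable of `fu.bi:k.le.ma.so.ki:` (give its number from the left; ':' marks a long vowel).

Classical Latin: stress the penult if heavy (long vowel or closed), else the antepenult.
Weights: 4 ma L, 5 so L, 6 ki: H.
The penult (syllable 5, so) is light, so stress falls on the antepenult (syllable 4, ma).
Stress on syllable 4: fu.bi:k.le.ˈma.so.ki:.

4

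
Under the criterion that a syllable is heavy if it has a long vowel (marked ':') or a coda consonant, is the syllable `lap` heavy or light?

`lap`: short vowel, closed (coda /p/). Closed → heavy.

heavy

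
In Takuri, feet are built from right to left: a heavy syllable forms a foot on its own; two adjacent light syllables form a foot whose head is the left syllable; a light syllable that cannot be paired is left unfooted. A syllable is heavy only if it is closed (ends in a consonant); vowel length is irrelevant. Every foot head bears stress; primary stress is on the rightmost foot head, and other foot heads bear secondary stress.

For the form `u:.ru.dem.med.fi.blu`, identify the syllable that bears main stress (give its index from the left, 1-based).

Weights: 1 u: L, 2 ru L, 3 dem H, 4 med H, 5 fi L, 6 blu L.
Parse right to left (heavy = foot alone; LL = one foot; stranded L unfooted): (ˈu:.ru) (ˈdem) (ˈmed) (ˈfi.blu).
Foot heads: 1, 3, 4, 5.
Primary stress on the rightmost head = syllable 5.
Primary stress: syllable 5 → u:.ru.dem.med.ˈfi.blu.

5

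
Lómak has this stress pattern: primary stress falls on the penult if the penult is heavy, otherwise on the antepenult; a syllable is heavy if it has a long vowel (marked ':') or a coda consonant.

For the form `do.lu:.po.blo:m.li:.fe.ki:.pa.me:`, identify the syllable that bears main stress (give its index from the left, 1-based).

7

Weights: 7 ki: H, 8 pa L, 9 me: H.
The penult (syllable 8, pa) is light, so stress falls on the antepenult (syllable 7, ki:).
Primary stress: syllable 7 → do.lu:.po.blo:m.li:.fe.ˈki:.pa.me:.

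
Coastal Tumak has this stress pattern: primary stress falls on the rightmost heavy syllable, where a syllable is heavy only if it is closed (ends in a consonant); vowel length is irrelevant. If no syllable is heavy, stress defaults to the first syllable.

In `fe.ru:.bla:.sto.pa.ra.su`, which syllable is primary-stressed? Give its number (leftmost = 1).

Weights: 1 fe L, 2 ru: L, 3 bla: L, 4 sto L, 5 pa L, 6 ra L, 7 su L.
No heavy syllable in the domain; default to the first syllable = syllable 1.
Primary stress: syllable 1 → ˈfe.ru:.bla:.sto.pa.ra.su.

1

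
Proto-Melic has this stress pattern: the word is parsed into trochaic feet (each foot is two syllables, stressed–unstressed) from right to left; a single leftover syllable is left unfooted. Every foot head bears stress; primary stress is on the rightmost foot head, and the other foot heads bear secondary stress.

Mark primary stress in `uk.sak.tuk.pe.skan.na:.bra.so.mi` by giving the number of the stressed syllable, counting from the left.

Parse right to left into trochaic (ˈσσ) feet: uk (ˈsak.tuk) (ˈpe.skan) (ˈna:.bra) (ˈso.mi). Syllable 1 is left unfooted.
Foot heads (stressed positions): 2, 4, 6, 8.
End Rule Rightmost: primary stress on the rightmost head = syllable 8.
Primary stress: syllable 8 → uk.sak.tuk.pe.skan.na:.bra.ˈso.mi.

8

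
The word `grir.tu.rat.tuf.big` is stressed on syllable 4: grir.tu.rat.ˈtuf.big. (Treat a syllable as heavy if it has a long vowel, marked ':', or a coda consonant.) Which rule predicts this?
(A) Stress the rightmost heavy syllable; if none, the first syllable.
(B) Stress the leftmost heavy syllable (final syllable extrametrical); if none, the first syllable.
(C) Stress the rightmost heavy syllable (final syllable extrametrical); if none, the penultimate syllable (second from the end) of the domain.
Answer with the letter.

C

Rule A → syllable 5 (observed: 4).
Rule B → syllable 1 (observed: 4).
Rule C → syllable 4 ✓.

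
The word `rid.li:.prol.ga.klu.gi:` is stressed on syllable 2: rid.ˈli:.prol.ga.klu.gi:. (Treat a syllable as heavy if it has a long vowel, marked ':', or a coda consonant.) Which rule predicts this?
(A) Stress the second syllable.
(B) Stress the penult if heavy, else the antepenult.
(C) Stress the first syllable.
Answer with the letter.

Rule A → syllable 2 ✓.
Rule B → syllable 4 (observed: 2).
Rule C → syllable 1 (observed: 2).

A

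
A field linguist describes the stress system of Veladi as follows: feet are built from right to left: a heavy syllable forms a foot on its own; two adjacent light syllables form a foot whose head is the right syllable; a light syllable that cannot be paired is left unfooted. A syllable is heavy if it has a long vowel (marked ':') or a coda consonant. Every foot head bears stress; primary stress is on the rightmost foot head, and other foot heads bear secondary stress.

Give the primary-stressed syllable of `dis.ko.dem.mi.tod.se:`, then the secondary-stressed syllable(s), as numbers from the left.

primary 6, secondary 1, 3, 5

Weights: 1 dis H, 2 ko L, 3 dem H, 4 mi L, 5 tod H, 6 se: H.
Parse right to left (heavy = foot alone; LL = one foot; stranded L unfooted): (ˈdis) ko (ˈdem) mi (ˈtod) (ˈse:).
Foot heads: 1, 3, 5, 6.
Primary stress on the rightmost head = syllable 6.
Secondary stress on 1, 3, 5: ˌdis.ko.ˌdem.mi.ˌtod.ˈse:.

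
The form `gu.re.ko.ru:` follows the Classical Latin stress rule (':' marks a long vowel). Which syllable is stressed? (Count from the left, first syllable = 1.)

2

Classical Latin: stress the penult if heavy (long vowel or closed), else the antepenult.
Weights: 2 re L, 3 ko L, 4 ru: H.
The penult (syllable 3, ko) is light, so stress falls on the antepenult (syllable 2, re).
Stress on syllable 2: gu.ˈre.ko.ru:.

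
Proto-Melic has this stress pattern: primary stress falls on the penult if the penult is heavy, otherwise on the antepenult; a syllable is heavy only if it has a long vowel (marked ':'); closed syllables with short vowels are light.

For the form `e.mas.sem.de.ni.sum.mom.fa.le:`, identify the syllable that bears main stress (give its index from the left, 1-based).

7

Weights: 7 mom L, 8 fa L, 9 le: H.
The penult (syllable 8, fa) is light, so stress falls on the antepenult (syllable 7, mom).
Primary stress: syllable 7 → e.mas.sem.de.ni.sum.ˈmom.fa.le:.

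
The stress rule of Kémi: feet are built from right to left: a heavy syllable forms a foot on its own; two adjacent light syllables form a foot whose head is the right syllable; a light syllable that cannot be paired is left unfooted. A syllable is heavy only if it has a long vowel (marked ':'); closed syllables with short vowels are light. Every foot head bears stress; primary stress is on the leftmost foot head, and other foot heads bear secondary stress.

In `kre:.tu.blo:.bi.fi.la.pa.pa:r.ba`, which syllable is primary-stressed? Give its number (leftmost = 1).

1

Weights: 1 kre: H, 2 tu L, 3 blo: H, 4 bi L, 5 fi L, 6 la L, 7 pa L, 8 pa:r H, 9 ba L.
Parse right to left (heavy = foot alone; LL = one foot; stranded L unfooted): (ˈkre:) tu (ˈblo:) (bi.ˈfi) (la.ˈpa) (ˈpa:r) ba.
Foot heads: 1, 3, 5, 7, 8.
Primary stress on the leftmost head = syllable 1.
Primary stress: syllable 1 → ˈkre:.tu.blo:.bi.fi.la.pa.pa:r.ba.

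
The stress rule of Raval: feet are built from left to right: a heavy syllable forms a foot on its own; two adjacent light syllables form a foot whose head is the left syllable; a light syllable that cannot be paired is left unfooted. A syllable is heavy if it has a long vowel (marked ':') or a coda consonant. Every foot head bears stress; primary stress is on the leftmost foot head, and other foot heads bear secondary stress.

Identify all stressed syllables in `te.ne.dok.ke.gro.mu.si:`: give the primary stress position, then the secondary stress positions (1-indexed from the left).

Weights: 1 te L, 2 ne L, 3 dok H, 4 ke L, 5 gro L, 6 mu L, 7 si: H.
Parse left to right (heavy = foot alone; LL = one foot; stranded L unfooted): (ˈte.ne) (ˈdok) (ˈke.gro) mu (ˈsi:).
Foot heads: 1, 3, 4, 7.
Primary stress on the leftmost head = syllable 1.
Secondary stress on 3, 4, 7: ˈte.ne.ˌdok.ˌke.gro.mu.ˌsi:.

primary 1, secondary 3, 4, 7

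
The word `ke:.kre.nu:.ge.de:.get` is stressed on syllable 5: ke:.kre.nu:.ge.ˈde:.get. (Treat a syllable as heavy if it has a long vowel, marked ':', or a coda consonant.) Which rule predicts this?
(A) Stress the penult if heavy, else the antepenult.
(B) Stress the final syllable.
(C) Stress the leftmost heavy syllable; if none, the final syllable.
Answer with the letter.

Rule A → syllable 5 ✓.
Rule B → syllable 6 (observed: 5).
Rule C → syllable 1 (observed: 5).

A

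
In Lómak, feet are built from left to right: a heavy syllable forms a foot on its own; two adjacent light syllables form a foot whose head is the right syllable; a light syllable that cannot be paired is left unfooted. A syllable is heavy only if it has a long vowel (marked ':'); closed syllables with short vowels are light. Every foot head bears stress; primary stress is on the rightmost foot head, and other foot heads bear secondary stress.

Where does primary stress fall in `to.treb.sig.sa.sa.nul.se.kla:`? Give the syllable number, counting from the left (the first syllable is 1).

Weights: 1 to L, 2 treb L, 3 sig L, 4 sa L, 5 sa L, 6 nul L, 7 se L, 8 kla: H.
Parse left to right (heavy = foot alone; LL = one foot; stranded L unfooted): (to.ˈtreb) (sig.ˈsa) (sa.ˈnul) se (ˈkla:).
Foot heads: 2, 4, 6, 8.
Primary stress on the rightmost head = syllable 8.
Primary stress: syllable 8 → to.treb.sig.sa.sa.nul.se.ˈkla:.

8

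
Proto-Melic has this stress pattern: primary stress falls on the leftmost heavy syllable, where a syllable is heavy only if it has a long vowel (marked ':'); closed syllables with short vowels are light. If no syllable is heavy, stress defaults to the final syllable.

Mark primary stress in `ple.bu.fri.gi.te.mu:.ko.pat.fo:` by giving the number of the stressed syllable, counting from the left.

6

Weights: 1 ple L, 2 bu L, 3 fri L, 4 gi L, 5 te L, 6 mu: H, 7 ko L, 8 pat L, 9 fo: H.
Heavy syllables in the domain: 6, 9. The leftmost is syllable 6 (mu:).
Primary stress: syllable 6 → ple.bu.fri.gi.te.ˈmu:.ko.pat.fo:.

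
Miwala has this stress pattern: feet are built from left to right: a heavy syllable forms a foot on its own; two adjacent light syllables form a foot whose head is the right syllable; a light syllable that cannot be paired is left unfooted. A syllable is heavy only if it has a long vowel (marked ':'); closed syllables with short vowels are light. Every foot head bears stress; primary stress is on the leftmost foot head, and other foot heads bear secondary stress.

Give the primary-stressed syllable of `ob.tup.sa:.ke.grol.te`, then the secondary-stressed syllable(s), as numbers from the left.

primary 2, secondary 3, 5

Weights: 1 ob L, 2 tup L, 3 sa: H, 4 ke L, 5 grol L, 6 te L.
Parse left to right (heavy = foot alone; LL = one foot; stranded L unfooted): (ob.ˈtup) (ˈsa:) (ke.ˈgrol) te.
Foot heads: 2, 3, 5.
Primary stress on the leftmost head = syllable 2.
Secondary stress on 3, 5: ob.ˈtup.ˌsa:.ke.ˌgrol.te.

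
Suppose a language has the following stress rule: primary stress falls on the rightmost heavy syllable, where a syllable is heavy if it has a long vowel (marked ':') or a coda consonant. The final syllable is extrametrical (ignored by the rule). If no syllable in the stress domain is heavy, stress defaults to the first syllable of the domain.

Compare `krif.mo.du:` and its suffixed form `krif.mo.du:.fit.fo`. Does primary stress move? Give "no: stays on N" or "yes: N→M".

Base `krif.mo.du:` (3 syllables):
  The final syllable (3, du:) is extrametrical; the stress domain is syllables 1–2.
  Weights: 1 krif H, 2 mo L.
  Heavy syllables in the domain: 1. The rightmost is syllable 1 (krif).
  → primary stress on syllable 1.
Suffixed `krif.mo.du:.fit.fo` (5 syllables):
  The final syllable (5, fo) is extrametrical; the stress domain is syllables 1–4.
  Weights: 1 krif H, 2 mo L, 3 du: H, 4 fit H.
  Heavy syllables in the domain: 1, 3, 4. The rightmost is syllable 4 (fit).
  → primary stress on syllable 4.

yes: 1→4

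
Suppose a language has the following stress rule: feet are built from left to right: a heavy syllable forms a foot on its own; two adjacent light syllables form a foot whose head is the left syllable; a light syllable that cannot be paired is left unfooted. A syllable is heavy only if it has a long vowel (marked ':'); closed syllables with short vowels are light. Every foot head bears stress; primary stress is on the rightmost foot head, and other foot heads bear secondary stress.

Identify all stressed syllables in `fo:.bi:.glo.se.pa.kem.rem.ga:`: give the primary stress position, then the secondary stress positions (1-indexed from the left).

primary 8, secondary 1, 2, 3, 5

Weights: 1 fo: H, 2 bi: H, 3 glo L, 4 se L, 5 pa L, 6 kem L, 7 rem L, 8 ga: H.
Parse left to right (heavy = foot alone; LL = one foot; stranded L unfooted): (ˈfo:) (ˈbi:) (ˈglo.se) (ˈpa.kem) rem (ˈga:).
Foot heads: 1, 2, 3, 5, 8.
Primary stress on the rightmost head = syllable 8.
Secondary stress on 1, 2, 3, 5: ˌfo:.ˌbi:.ˌglo.se.ˌpa.kem.rem.ˈga:.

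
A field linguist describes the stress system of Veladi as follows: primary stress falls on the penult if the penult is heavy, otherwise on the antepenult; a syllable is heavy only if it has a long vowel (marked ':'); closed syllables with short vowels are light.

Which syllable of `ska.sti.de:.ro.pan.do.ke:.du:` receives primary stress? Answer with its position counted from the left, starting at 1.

Weights: 6 do L, 7 ke: H, 8 du: H.
The penult (syllable 7, ke:) is heavy, so it takes stress.
Primary stress: syllable 7 → ska.sti.de:.ro.pan.do.ˈke:.du:.

7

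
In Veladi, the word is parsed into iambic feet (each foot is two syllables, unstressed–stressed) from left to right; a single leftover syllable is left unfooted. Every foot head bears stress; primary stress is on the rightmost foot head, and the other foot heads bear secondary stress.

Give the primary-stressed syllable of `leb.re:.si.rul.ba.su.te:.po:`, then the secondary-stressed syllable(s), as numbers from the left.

primary 8, secondary 2, 4, 6

Parse left to right into iambic (σˈσ) feet: (leb.ˈre:) (si.ˈrul) (ba.ˈsu) (te:.ˈpo:).
Foot heads (stressed positions): 2, 4, 6, 8.
End Rule Rightmost: primary stress on the rightmost head = syllable 8.
Secondary stress on 2, 4, 6: leb.ˌre:.si.ˌrul.ba.ˌsu.te:.ˈpo:.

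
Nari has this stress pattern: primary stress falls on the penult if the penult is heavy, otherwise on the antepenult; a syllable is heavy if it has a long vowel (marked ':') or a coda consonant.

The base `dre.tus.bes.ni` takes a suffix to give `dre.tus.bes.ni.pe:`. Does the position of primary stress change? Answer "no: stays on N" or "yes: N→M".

Base `dre.tus.bes.ni` (4 syllables):
  Weights: 2 tus H, 3 bes H, 4 ni L.
  The penult (syllable 3, bes) is heavy, so it takes stress.
  → primary stress on syllable 3.
Suffixed `dre.tus.bes.ni.pe:` (5 syllables):
  Weights: 3 bes H, 4 ni L, 5 pe: H.
  The penult (syllable 4, ni) is light, so stress falls on the antepenult (syllable 3, bes).
  → primary stress on syllable 3.

no: stays on 3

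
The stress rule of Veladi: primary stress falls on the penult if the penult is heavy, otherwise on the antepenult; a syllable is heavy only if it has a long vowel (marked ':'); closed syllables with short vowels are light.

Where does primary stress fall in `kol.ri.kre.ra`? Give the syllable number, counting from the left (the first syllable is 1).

2

Weights: 2 ri L, 3 kre L, 4 ra L.
The penult (syllable 3, kre) is light, so stress falls on the antepenult (syllable 2, ri).
Primary stress: syllable 2 → kol.ˈri.kre.ra.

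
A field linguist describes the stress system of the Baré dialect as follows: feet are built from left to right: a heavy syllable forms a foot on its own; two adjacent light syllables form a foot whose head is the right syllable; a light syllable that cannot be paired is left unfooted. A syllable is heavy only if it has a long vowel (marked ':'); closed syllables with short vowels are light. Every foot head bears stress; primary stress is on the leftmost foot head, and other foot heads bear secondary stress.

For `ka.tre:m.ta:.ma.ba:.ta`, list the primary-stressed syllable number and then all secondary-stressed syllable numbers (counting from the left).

Weights: 1 ka L, 2 tre:m H, 3 ta: H, 4 ma L, 5 ba: H, 6 ta L.
Parse left to right (heavy = foot alone; LL = one foot; stranded L unfooted): ka (ˈtre:m) (ˈta:) ma (ˈba:) ta.
Foot heads: 2, 3, 5.
Primary stress on the leftmost head = syllable 2.
Secondary stress on 3, 5: ka.ˈtre:m.ˌta:.ma.ˌba:.ta.

primary 2, secondary 3, 5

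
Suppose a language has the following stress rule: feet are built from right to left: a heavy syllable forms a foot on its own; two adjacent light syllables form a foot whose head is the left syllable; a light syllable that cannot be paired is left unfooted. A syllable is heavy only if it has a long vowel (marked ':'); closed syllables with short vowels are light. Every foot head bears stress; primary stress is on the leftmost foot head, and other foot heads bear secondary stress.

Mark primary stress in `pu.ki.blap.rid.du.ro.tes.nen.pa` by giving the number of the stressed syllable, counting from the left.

2

Weights: 1 pu L, 2 ki L, 3 blap L, 4 rid L, 5 du L, 6 ro L, 7 tes L, 8 nen L, 9 pa L.
Parse right to left (heavy = foot alone; LL = one foot; stranded L unfooted): pu (ˈki.blap) (ˈrid.du) (ˈro.tes) (ˈnen.pa).
Foot heads: 2, 4, 6, 8.
Primary stress on the leftmost head = syllable 2.
Primary stress: syllable 2 → pu.ˈki.blap.rid.du.ro.tes.nen.pa.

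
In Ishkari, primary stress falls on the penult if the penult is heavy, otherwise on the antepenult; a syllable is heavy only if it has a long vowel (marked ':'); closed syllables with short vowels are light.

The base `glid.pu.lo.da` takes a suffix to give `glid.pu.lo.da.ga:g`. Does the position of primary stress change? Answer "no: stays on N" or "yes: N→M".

yes: 2→3

Base `glid.pu.lo.da` (4 syllables):
  Weights: 2 pu L, 3 lo L, 4 da L.
  The penult (syllable 3, lo) is light, so stress falls on the antepenult (syllable 2, pu).
  → primary stress on syllable 2.
Suffixed `glid.pu.lo.da.ga:g` (5 syllables):
  Weights: 3 lo L, 4 da L, 5 ga:g H.
  The penult (syllable 4, da) is light, so stress falls on the antepenult (syllable 3, lo).
  → primary stress on syllable 3.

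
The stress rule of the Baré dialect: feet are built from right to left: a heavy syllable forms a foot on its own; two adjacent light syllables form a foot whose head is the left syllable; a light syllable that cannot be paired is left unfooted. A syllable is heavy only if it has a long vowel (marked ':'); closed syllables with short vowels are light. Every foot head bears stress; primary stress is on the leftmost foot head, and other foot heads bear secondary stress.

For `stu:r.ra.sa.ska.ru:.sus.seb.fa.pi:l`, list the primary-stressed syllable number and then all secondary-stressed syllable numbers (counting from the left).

Weights: 1 stu:r H, 2 ra L, 3 sa L, 4 ska L, 5 ru: H, 6 sus L, 7 seb L, 8 fa L, 9 pi:l H.
Parse right to left (heavy = foot alone; LL = one foot; stranded L unfooted): (ˈstu:r) ra (ˈsa.ska) (ˈru:) sus (ˈseb.fa) (ˈpi:l).
Foot heads: 1, 3, 5, 7, 9.
Primary stress on the leftmost head = syllable 1.
Secondary stress on 3, 5, 7, 9: ˈstu:r.ra.ˌsa.ska.ˌru:.sus.ˌseb.fa.ˌpi:l.

primary 1, secondary 3, 5, 7, 9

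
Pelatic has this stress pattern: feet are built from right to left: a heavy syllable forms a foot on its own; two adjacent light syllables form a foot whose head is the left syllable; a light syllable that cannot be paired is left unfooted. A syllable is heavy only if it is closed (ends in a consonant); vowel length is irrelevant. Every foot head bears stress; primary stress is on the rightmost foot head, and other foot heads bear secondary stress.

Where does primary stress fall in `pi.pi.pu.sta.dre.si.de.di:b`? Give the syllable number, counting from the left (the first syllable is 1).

8

Weights: 1 pi L, 2 pi L, 3 pu L, 4 sta L, 5 dre L, 6 si L, 7 de L, 8 di:b H.
Parse right to left (heavy = foot alone; LL = one foot; stranded L unfooted): pi (ˈpi.pu) (ˈsta.dre) (ˈsi.de) (ˈdi:b).
Foot heads: 2, 4, 6, 8.
Primary stress on the rightmost head = syllable 8.
Primary stress: syllable 8 → pi.pi.pu.sta.dre.si.de.ˈdi:b.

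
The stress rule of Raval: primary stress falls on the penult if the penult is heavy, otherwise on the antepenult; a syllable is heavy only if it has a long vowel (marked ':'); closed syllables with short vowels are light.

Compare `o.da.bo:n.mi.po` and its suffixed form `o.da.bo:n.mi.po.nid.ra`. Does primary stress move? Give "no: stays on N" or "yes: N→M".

Base `o.da.bo:n.mi.po` (5 syllables):
  Weights: 3 bo:n H, 4 mi L, 5 po L.
  The penult (syllable 4, mi) is light, so stress falls on the antepenult (syllable 3, bo:n).
  → primary stress on syllable 3.
Suffixed `o.da.bo:n.mi.po.nid.ra` (7 syllables):
  Weights: 5 po L, 6 nid L, 7 ra L.
  The penult (syllable 6, nid) is light, so stress falls on the antepenult (syllable 5, po).
  → primary stress on syllable 5.

yes: 3→5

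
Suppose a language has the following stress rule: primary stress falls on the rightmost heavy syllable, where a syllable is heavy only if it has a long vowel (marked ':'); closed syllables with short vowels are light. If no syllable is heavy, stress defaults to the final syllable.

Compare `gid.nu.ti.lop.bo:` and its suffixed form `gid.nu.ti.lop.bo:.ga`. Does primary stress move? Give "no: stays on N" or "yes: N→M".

no: stays on 5

Base `gid.nu.ti.lop.bo:` (5 syllables):
  Weights: 1 gid L, 2 nu L, 3 ti L, 4 lop L, 5 bo: H.
  Heavy syllables in the domain: 5. The rightmost is syllable 5 (bo:).
  → primary stress on syllable 5.
Suffixed `gid.nu.ti.lop.bo:.ga` (6 syllables):
  Weights: 1 gid L, 2 nu L, 3 ti L, 4 lop L, 5 bo: H, 6 ga L.
  Heavy syllables in the domain: 5. The rightmost is syllable 5 (bo:).
  → primary stress on syllable 5.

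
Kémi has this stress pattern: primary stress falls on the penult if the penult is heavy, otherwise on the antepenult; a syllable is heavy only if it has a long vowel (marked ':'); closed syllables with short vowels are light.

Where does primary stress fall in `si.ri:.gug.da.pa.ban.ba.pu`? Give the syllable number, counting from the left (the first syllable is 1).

Weights: 6 ban L, 7 ba L, 8 pu L.
The penult (syllable 7, ba) is light, so stress falls on the antepenult (syllable 6, ban).
Primary stress: syllable 6 → si.ri:.gug.da.pa.ˈban.ba.pu.

6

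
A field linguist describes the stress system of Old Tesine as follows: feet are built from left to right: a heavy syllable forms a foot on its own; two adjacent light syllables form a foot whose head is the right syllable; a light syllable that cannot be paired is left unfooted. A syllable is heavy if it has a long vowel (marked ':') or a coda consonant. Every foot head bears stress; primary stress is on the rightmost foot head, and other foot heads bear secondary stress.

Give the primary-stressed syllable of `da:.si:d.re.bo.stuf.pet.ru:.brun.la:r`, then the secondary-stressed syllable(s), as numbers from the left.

primary 9, secondary 1, 2, 4, 5, 6, 7, 8

Weights: 1 da: H, 2 si:d H, 3 re L, 4 bo L, 5 stuf H, 6 pet H, 7 ru: H, 8 brun H, 9 la:r H.
Parse left to right (heavy = foot alone; LL = one foot; stranded L unfooted): (ˈda:) (ˈsi:d) (re.ˈbo) (ˈstuf) (ˈpet) (ˈru:) (ˈbrun) (ˈla:r).
Foot heads: 1, 2, 4, 5, 6, 7, 8, 9.
Primary stress on the rightmost head = syllable 9.
Secondary stress on 1, 2, 4, 5, 6, 7, 8: ˌda:.ˌsi:d.re.ˌbo.ˌstuf.ˌpet.ˌru:.ˌbrun.ˈla:r.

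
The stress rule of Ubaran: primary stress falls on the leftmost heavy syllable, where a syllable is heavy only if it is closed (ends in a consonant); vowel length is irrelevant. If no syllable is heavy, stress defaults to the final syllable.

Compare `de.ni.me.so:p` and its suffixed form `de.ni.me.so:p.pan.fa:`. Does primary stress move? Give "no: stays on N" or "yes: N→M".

Base `de.ni.me.so:p` (4 syllables):
  Weights: 1 de L, 2 ni L, 3 me L, 4 so:p H.
  Heavy syllables in the domain: 4. The leftmost is syllable 4 (so:p).
  → primary stress on syllable 4.
Suffixed `de.ni.me.so:p.pan.fa:` (6 syllables):
  Weights: 1 de L, 2 ni L, 3 me L, 4 so:p H, 5 pan H, 6 fa: L.
  Heavy syllables in the domain: 4, 5. The leftmost is syllable 4 (so:p).
  → primary stress on syllable 4.

no: stays on 4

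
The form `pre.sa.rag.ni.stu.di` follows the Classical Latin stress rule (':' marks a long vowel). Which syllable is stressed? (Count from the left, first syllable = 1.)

4

Classical Latin: stress the penult if heavy (long vowel or closed), else the antepenult.
Weights: 4 ni L, 5 stu L, 6 di L.
The penult (syllable 5, stu) is light, so stress falls on the antepenult (syllable 4, ni).
Stress on syllable 4: pre.sa.rag.ˈni.stu.di.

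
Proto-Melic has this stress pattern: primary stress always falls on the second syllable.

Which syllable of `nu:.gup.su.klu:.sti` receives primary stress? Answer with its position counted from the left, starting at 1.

The word has 5 syllables; the second syllable is syllable 2 (gup).
Primary stress: syllable 2 → nu:.ˈgup.su.klu:.sti.

2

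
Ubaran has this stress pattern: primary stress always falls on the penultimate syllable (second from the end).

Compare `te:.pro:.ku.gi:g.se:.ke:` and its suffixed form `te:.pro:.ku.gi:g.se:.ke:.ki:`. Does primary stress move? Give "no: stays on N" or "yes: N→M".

yes: 5→6

Base `te:.pro:.ku.gi:g.se:.ke:` (6 syllables):
  The word has 6 syllables; the penultimate syllable (second from the end) is syllable 5 (se:).
  → primary stress on syllable 5.
Suffixed `te:.pro:.ku.gi:g.se:.ke:.ki:` (7 syllables):
  The word has 7 syllables; the penultimate syllable (second from the end) is syllable 6 (ke:).
  → primary stress on syllable 6.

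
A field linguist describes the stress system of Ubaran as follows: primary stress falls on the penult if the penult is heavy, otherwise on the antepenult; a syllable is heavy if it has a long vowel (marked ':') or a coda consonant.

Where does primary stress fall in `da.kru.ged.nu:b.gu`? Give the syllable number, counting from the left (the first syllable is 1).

4

Weights: 3 ged H, 4 nu:b H, 5 gu L.
The penult (syllable 4, nu:b) is heavy, so it takes stress.
Primary stress: syllable 4 → da.kru.ged.ˈnu:b.gu.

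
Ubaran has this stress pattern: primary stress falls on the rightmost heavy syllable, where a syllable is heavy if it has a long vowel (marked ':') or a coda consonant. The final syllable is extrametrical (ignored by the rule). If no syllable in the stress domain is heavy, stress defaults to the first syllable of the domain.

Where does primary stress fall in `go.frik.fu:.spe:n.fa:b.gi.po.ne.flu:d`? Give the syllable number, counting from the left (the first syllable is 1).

The final syllable (9, flu:d) is extrametrical; the stress domain is syllables 1–8.
Weights: 1 go L, 2 frik H, 3 fu: H, 4 spe:n H, 5 fa:b H, 6 gi L, 7 po L, 8 ne L.
Heavy syllables in the domain: 2, 3, 4, 5. The rightmost is syllable 5 (fa:b).
Primary stress: syllable 5 → go.frik.fu:.spe:n.ˈfa:b.gi.po.ne.flu:d.

5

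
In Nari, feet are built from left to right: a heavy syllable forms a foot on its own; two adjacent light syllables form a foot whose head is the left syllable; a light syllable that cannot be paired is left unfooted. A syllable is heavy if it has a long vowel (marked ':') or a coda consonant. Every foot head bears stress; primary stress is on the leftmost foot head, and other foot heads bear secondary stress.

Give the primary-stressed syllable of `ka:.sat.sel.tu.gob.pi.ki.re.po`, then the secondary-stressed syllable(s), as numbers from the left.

primary 1, secondary 2, 3, 5, 6, 8

Weights: 1 ka: H, 2 sat H, 3 sel H, 4 tu L, 5 gob H, 6 pi L, 7 ki L, 8 re L, 9 po L.
Parse left to right (heavy = foot alone; LL = one foot; stranded L unfooted): (ˈka:) (ˈsat) (ˈsel) tu (ˈgob) (ˈpi.ki) (ˈre.po).
Foot heads: 1, 2, 3, 5, 6, 8.
Primary stress on the leftmost head = syllable 1.
Secondary stress on 2, 3, 5, 6, 8: ˈka:.ˌsat.ˌsel.tu.ˌgob.ˌpi.ki.ˌre.po.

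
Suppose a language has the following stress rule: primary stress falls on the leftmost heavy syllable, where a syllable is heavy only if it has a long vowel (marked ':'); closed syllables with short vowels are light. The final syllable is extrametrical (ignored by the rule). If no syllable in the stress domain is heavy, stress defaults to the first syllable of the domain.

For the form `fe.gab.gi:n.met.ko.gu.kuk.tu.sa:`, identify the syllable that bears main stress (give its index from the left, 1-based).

The final syllable (9, sa:) is extrametrical; the stress domain is syllables 1–8.
Weights: 1 fe L, 2 gab L, 3 gi:n H, 4 met L, 5 ko L, 6 gu L, 7 kuk L, 8 tu L.
Heavy syllables in the domain: 3. The leftmost is syllable 3 (gi:n).
Primary stress: syllable 3 → fe.gab.ˈgi:n.met.ko.gu.kuk.tu.sa:.

3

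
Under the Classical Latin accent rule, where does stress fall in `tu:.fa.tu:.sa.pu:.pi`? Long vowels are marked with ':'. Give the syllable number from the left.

Classical Latin: stress the penult if heavy (long vowel or closed), else the antepenult.
Weights: 4 sa L, 5 pu: H, 6 pi L.
The penult (syllable 5, pu:) is heavy, so it takes stress.
Stress on syllable 5: tu:.fa.tu:.sa.ˈpu:.pi.

5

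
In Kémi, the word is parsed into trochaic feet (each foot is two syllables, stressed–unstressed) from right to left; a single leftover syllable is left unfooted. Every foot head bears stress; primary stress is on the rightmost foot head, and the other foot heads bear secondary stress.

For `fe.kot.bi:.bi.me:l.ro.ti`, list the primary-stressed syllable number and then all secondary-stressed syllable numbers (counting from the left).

primary 6, secondary 2, 4

Parse right to left into trochaic (ˈσσ) feet: fe (ˈkot.bi:) (ˈbi.me:l) (ˈro.ti). Syllable 1 is left unfooted.
Foot heads (stressed positions): 2, 4, 6.
End Rule Rightmost: primary stress on the rightmost head = syllable 6.
Secondary stress on 2, 4: fe.ˌkot.bi:.ˌbi.me:l.ˈro.ti.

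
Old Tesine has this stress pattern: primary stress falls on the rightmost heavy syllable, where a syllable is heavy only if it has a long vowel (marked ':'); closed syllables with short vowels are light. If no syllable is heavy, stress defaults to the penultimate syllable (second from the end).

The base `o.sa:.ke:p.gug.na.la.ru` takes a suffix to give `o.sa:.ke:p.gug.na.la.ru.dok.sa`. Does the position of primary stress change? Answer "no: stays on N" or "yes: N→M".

no: stays on 3

Base `o.sa:.ke:p.gug.na.la.ru` (7 syllables):
  Weights: 1 o L, 2 sa: H, 3 ke:p H, 4 gug L, 5 na L, 6 la L, 7 ru L.
  Heavy syllables in the domain: 2, 3. The rightmost is syllable 3 (ke:p).
  → primary stress on syllable 3.
Suffixed `o.sa:.ke:p.gug.na.la.ru.dok.sa` (9 syllables):
  Weights: 1 o L, 2 sa: H, 3 ke:p H, 4 gug L, 5 na L, 6 la L, 7 ru L, 8 dok L, 9 sa L.
  Heavy syllables in the domain: 2, 3. The rightmost is syllable 3 (ke:p).
  → primary stress on syllable 3.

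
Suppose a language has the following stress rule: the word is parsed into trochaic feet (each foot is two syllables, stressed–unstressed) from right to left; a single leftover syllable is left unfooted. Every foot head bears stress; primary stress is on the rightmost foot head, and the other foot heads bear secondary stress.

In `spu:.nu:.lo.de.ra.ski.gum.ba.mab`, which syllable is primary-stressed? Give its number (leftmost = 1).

Parse right to left into trochaic (ˈσσ) feet: spu: (ˈnu:.lo) (ˈde.ra) (ˈski.gum) (ˈba.mab). Syllable 1 is left unfooted.
Foot heads (stressed positions): 2, 4, 6, 8.
End Rule Rightmost: primary stress on the rightmost head = syllable 8.
Primary stress: syllable 8 → spu:.nu:.lo.de.ra.ski.gum.ˈba.mab.

8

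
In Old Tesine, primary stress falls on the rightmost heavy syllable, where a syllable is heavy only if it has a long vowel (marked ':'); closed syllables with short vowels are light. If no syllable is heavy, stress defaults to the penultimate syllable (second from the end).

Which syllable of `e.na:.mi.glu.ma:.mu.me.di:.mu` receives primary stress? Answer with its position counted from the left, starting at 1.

8

Weights: 1 e L, 2 na: H, 3 mi L, 4 glu L, 5 ma: H, 6 mu L, 7 me L, 8 di: H, 9 mu L.
Heavy syllables in the domain: 2, 5, 8. The rightmost is syllable 8 (di:).
Primary stress: syllable 8 → e.na:.mi.glu.ma:.mu.me.ˈdi:.mu.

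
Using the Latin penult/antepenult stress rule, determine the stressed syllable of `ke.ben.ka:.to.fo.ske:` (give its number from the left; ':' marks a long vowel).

4

Classical Latin: stress the penult if heavy (long vowel or closed), else the antepenult.
Weights: 4 to L, 5 fo L, 6 ske: H.
The penult (syllable 5, fo) is light, so stress falls on the antepenult (syllable 4, to).
Stress on syllable 4: ke.ben.ka:.ˈto.fo.ske:.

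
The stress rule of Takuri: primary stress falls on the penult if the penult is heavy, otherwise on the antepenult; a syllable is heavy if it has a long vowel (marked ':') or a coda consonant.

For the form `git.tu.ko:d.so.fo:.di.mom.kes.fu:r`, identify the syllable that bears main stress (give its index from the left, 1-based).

8

Weights: 7 mom H, 8 kes H, 9 fu:r H.
The penult (syllable 8, kes) is heavy, so it takes stress.
Primary stress: syllable 8 → git.tu.ko:d.so.fo:.di.mom.ˈkes.fu:r.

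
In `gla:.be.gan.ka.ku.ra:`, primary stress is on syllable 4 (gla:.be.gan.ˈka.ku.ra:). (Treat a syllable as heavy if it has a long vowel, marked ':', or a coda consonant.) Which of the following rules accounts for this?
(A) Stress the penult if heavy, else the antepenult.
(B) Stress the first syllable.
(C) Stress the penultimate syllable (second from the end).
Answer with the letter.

A

Rule A → syllable 4 ✓.
Rule B → syllable 1 (observed: 4).
Rule C → syllable 5 (observed: 4).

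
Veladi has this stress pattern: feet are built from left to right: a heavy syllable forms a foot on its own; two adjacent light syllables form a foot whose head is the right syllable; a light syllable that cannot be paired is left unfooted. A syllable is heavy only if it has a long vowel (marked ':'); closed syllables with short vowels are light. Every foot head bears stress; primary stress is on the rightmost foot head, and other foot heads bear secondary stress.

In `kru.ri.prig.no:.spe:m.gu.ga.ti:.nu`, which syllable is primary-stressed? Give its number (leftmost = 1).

8

Weights: 1 kru L, 2 ri L, 3 prig L, 4 no: H, 5 spe:m H, 6 gu L, 7 ga L, 8 ti: H, 9 nu L.
Parse left to right (heavy = foot alone; LL = one foot; stranded L unfooted): (kru.ˈri) prig (ˈno:) (ˈspe:m) (gu.ˈga) (ˈti:) nu.
Foot heads: 2, 4, 5, 7, 8.
Primary stress on the rightmost head = syllable 8.
Primary stress: syllable 8 → kru.ri.prig.no:.spe:m.gu.ga.ˈti:.nu.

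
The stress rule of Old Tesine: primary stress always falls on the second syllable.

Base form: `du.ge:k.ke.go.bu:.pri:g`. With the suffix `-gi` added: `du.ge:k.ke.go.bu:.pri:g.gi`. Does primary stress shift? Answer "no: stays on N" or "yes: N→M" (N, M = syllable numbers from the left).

no: stays on 2

Base `du.ge:k.ke.go.bu:.pri:g` (6 syllables):
  The word has 6 syllables; the second syllable is syllable 2 (ge:k).
  → primary stress on syllable 2.
Suffixed `du.ge:k.ke.go.bu:.pri:g.gi` (7 syllables):
  The word has 7 syllables; the second syllable is syllable 2 (ge:k).
  → primary stress on syllable 2.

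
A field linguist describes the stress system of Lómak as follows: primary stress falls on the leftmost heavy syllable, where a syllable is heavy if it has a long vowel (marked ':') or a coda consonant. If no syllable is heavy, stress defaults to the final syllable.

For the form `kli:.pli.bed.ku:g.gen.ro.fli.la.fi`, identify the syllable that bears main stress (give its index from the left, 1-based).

1

Weights: 1 kli: H, 2 pli L, 3 bed H, 4 ku:g H, 5 gen H, 6 ro L, 7 fli L, 8 la L, 9 fi L.
Heavy syllables in the domain: 1, 3, 4, 5. The leftmost is syllable 1 (kli:).
Primary stress: syllable 1 → ˈkli:.pli.bed.ku:g.gen.ro.fli.la.fi.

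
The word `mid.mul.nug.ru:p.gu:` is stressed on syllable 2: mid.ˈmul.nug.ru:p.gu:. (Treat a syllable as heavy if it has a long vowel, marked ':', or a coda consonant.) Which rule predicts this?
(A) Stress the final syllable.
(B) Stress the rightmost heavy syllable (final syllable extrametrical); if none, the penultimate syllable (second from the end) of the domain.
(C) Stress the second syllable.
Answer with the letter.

Rule A → syllable 5 (observed: 2).
Rule B → syllable 4 (observed: 2).
Rule C → syllable 2 ✓.

C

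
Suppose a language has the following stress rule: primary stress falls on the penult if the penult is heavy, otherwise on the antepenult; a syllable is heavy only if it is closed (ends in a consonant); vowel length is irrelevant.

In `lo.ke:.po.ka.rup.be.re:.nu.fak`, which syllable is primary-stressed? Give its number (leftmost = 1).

Weights: 7 re: L, 8 nu L, 9 fak H.
The penult (syllable 8, nu) is light, so stress falls on the antepenult (syllable 7, re:).
Primary stress: syllable 7 → lo.ke:.po.ka.rup.be.ˈre:.nu.fak.

7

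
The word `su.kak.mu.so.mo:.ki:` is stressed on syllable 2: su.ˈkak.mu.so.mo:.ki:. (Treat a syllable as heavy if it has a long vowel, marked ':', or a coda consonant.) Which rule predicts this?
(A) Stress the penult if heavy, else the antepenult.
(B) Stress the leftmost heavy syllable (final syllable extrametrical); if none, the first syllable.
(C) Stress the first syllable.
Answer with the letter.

B

Rule A → syllable 5 (observed: 2).
Rule B → syllable 2 ✓.
Rule C → syllable 1 (observed: 2).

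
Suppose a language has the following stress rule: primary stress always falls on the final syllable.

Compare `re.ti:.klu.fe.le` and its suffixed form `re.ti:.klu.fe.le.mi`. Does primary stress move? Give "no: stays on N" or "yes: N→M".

yes: 5→6

Base `re.ti:.klu.fe.le` (5 syllables):
  The word has 5 syllables; the final syllable is syllable 5 (le).
  → primary stress on syllable 5.
Suffixed `re.ti:.klu.fe.le.mi` (6 syllables):
  The word has 6 syllables; the final syllable is syllable 6 (mi).
  → primary stress on syllable 6.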